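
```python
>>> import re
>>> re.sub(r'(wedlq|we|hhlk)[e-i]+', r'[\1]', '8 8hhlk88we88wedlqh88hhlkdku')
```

'8 8hhlk88we88[wedlq]88hhlkdku'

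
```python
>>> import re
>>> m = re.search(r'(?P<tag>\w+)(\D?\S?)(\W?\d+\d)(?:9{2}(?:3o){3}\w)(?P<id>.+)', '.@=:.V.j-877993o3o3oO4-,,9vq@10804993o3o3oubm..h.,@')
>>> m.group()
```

'V.j-877993o3o3oO4-,,9vq@10804993o3o3oubm..h.,@'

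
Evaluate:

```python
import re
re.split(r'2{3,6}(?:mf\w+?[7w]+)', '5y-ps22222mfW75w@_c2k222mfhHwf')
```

['5y-ps', '5w@_c2k', 'f']

The string is cut at each match, leaving 3 pieces.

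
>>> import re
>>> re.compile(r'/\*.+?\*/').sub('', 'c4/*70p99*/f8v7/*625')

'c4f8v7/*625'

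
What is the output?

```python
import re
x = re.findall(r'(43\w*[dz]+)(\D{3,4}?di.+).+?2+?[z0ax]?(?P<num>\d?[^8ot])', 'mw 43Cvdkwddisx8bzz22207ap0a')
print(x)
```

[('43Cvd', 'kwddisx8bzz2', '7a')]

The pattern matches the literal '43', then zero or more of a word character, then one or more of one of [dz] (captured); then 3 to 4 of a non-digit (lazy), then the literal 'di', then one or more of any character (captured); then one or more of any character (lazy), then one or more of a literal '2' (lazy), then optionally one of [z0ax]; then optionally a digit, then any character except [8ot] (captured as 'num').
Scanning left to right: at [3:25] match '43Cvdkwddisx8bzz22207a', groups = ('43Cvd', 'kwddisx8bzz2', '7a').
With 3 capturing groups, `findall` returns a 3-tuple per match.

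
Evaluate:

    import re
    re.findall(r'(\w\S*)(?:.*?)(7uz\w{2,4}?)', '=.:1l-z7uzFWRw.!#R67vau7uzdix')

With the lazy modifier that quantifier settles for the fewest repetitions that let the rest of the pattern succeed (the atoms after it are unaffected and can still be greedy).
With 2 capturing groups, `findall` returns a 2-tuple per match.

[('1l-z7uzFWRw.!#R67vau', '7uzdi')]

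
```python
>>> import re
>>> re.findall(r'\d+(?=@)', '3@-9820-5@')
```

The `(?=…)`/`(?<=…)` assertion just peeks at neighbouring text; it doesn't advance the match position.
Matches: at [0:1] → '3'; at [8:9] → '5'.
With no groups in the pattern, `findall` gives back each whole match — 2 here.

['3', '5']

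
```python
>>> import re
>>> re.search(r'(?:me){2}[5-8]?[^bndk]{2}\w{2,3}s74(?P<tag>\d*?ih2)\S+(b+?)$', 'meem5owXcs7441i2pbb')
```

Here no position works, so the call returns None.

None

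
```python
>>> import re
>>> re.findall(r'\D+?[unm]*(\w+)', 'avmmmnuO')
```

['vmmmnuO']

This matches one or more of a non-digit (lazy), then zero or more of one of [unm]; then one or more of a word character (captured).
Lazy quantifiers expand one character at a time until the remainder of the pattern can match.
Matches: at [0:8] match 'avmmmnuO', group 1 = 'vmmmnuO'.
With a single group, `findall` returns only what that group captured — 1 item.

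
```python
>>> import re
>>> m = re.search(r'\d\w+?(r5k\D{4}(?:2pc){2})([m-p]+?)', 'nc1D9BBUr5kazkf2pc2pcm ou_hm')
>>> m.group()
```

'1D9BBUr5kazkf2pc2pcm'

Pattern: a digit, then one or more of a word character (lazy); then the literal 'r5k', then exactly 4 of a non-digit, then the literal '2pc' repeated 2 times (captured); then one or more of a character in [m-p] (lazy) (captured).
`re.search` scans for the first position where the pattern succeeds.
The match spans [2:22] → '1D9BBUr5kazkf2pc2pcm'.
Captured: group 1 = 'r5kazkf2pc2pc', group 2 = 'm'.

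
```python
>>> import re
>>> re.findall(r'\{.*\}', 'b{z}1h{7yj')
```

`findall` yields the raw match text (1 of them) because the pattern has no groups.

['{z}']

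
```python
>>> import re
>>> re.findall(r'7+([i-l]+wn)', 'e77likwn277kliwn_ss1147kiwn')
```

This matches one or more of a literal '7'; then one or more of a character in [i-l], then the literal 'wn' (captured).
Walking the string: at [1:8] match '77likwn', group 1 = 'likwn'; at [9:16] match '77kliwn', group 1 = 'kliwn'; at [22:27] match '7kiwn', group 1 = 'kiwn'.
One capturing group, so `findall` returns just the captured substring from each match — 3 in all.

['likwn', 'kliwn', 'kiwn']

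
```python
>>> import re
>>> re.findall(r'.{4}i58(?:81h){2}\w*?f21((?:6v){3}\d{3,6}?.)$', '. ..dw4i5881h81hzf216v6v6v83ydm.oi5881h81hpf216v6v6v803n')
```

This matches exactly 4 of any character, then the literal 'i58', then the literal '81h' repeated 2 times; then zero or more of a word character (lazy), then the literal 'f21'; then the literal '6v' repeated 3 times, then 3 to 6 of a digit (lazy), then any character (captured); then anchored at the end.
Scanning left to right: at [29:56] match 'dm.oi5881h81hpf216v6v6v803n', group 1 = '6v6v6v803n'.
`findall` collects group 1 from the one match (1 total).

['6v6v6v803n']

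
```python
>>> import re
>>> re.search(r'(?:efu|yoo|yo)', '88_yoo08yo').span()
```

(3, 6)

Alternation tries branches left to right and keeps the first one that lets the overall match succeed at that position.
Unlike `match`, `search` isn't anchored — it looks for the pattern anywhere in the string.
The match spans [3:6] → 'yoo'.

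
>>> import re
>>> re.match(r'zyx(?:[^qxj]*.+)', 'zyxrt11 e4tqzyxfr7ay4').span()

(0, 21)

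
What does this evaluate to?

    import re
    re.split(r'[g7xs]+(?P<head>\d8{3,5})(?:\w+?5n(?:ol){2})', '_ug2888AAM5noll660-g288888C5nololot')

['_ug2888AAM5noll660-', '288888', 'ot']

The pattern matches one or more of one of [g7xs]; then a digit, then 3 to 5 of a literal '8' (captured as 'head'); then one or more of a word character (lazy), then the literal '5n', then the literal 'ol' repeated 2 times (non-capturing group).
With a capturing group present, the delimiter's captured portion is kept in the result list.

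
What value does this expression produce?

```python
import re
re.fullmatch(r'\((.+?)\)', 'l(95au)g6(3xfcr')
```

`re.fullmatch` requires the pattern to consume the entire string.
Here there's no way to consume every character, so the call returns None.

None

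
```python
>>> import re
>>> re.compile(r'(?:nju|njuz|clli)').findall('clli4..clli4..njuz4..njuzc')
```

['clli', 'clli', 'nju', 'nju']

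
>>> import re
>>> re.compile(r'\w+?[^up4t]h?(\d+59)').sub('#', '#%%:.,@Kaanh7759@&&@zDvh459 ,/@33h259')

Each match is replaced by '#'.

'#%%:.,@#@&&@# ,/@#'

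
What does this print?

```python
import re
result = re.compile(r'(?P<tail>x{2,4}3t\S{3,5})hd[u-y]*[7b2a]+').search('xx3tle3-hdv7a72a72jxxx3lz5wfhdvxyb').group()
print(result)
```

xx3tle3-hdv7a72a72

This matches 2 to 4 of the literal 'x', then the literal '3t', then 3 to 5 of a non-whitespace character (captured as 'tail'); then the literal 'hd', then zero or more of a character in [u-y]; then one or more of one of [7b2a].
`re.search` scans for the first position where the pattern succeeds.
The match spans [0:18] → 'xx3tle3-hdv7a72a72'.
Captured: group 1 = 'xx3tle3-'.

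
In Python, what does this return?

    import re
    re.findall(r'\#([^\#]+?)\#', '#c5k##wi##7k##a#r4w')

With a single group, `findall` returns only what that group captured — 4 items.

['c5k', 'wi', '7k', 'a']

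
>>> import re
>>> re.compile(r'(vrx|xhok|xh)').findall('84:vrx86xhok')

`|` is ordered: at each position the engine commits to the first alternative that works.
`findall` collects group 1 from each match (2 total).

['vrx', 'xhok']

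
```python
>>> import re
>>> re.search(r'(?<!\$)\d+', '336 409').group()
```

'336'

The negative lookaround is zero-width — it rules out positions where the adjacent text would match, without consuming anything.
The match spans [0:3] → '336'.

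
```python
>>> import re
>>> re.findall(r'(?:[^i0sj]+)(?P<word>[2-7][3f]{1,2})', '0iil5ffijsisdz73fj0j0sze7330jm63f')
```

['5ff', '3f', '33', '3f']

With a single group, `findall` returns only what that group captured — 4 items.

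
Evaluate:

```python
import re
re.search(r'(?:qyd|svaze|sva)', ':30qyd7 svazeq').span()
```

(3, 6)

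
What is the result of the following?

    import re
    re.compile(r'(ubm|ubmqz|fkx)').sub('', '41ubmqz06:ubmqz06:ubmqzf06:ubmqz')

The regex engine tests alternatives in the order written; an earlier branch that matches wins even if a later one would match more.
Each match is replaced by ''.

'41qz06:qz06:qzf06:qz'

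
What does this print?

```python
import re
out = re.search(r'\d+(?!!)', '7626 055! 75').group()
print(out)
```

A negative assertion filters positions out without eating any characters.
`re.search` tries every starting position until one works.
The match spans [0:4] → '7626'.

7626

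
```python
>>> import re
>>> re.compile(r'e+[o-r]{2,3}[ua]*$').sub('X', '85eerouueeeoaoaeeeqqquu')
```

'85eerouueeeoaoaX'

The pattern matches one or more of a literal 'e'; then 2 to 3 of a character in [o-r], then zero or more of one of [ua]; then anchored at the end.
Matches: at [15:23] → 'eeeqqquu'.
Each match is replaced by 'X'.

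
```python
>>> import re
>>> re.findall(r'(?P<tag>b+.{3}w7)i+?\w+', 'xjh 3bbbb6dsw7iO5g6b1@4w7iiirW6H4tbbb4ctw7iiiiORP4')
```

['bbbb6dsw7', 'bbb4ctw7']

The pattern matches one or more of a literal 'b', then exactly 3 of any character, then the literal 'w7' (captured as 'tag'); then one or more of a literal 'i' (lazy), then one or more of a word character.
Walking the string: at [5:21] match 'bbbb6dsw7iO5g6b1', group 1 = 'bbbb6dsw7'; at [34:50] match 'bbb4ctw7iiiiORP4', group 1 = 'bbb4ctw7'.
Because there's exactly one group, `findall` drops the full match and keeps group 1 from each hit.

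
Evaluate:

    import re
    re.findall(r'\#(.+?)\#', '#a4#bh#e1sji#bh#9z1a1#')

['a4', 'e1sji', '9z1a1']

Matches: at [0:4] match '#a4#', group 1 = 'a4'; at [6:13] match '#e1sji#', group 1 = 'e1sji'; at [15:22] match '#9z1a1#', group 1 = '9z1a1'.
Because there's exactly one group, `findall` drops the full match and keeps group 1 from each hit.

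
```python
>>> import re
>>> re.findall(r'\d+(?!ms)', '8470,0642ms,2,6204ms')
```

`(?!…)`/`(?<!…)` only lets a position through if the neighbouring text does NOT match; no characters are consumed.
Walking the string: at [0:4] → '8470'; at [5:8] → '064'; at [12:13] → '2'; at [14:17] → '620'.
No capturing groups, so `findall` returns the 4 full match strings.

['8470', '064', '2', '620']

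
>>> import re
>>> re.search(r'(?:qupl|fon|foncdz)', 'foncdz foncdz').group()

'fon'

Branches in `(...|...)` are attempted left-to-right; the first branch that allows the whole pattern to succeed is taken.
Unlike `match`, `search` isn't anchored — it looks for the pattern anywhere in the string.
The match spans [0:3] → 'fon'.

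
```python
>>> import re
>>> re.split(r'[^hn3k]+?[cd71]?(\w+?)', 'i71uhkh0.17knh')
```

The pattern matches one or more of any character except [hn3k] (lazy), then optionally one of [cd71]; then one or more of a word character (lazy) (captured).
A `+?`/`*?`/`{m,n}?` starts at its minimum and grows only as far as needed for what follows to match.
Matches to split on: at [0:3] → 'i71'; at [3:5] → 'uh'; at [7:11] → '0.17'.
Because the pattern has a capturing group, `split` also inserts each captured text between the pieces.

['', '1', '', 'h', 'kh', '7', 'knh']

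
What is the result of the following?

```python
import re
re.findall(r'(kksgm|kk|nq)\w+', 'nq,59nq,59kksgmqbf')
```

['kksgm']

Branches in `(...|...)` are attempted left-to-right; the first branch that allows the whole pattern to succeed is taken.
Scanning left to right: at [10:18] match 'kksgmqbf', group 1 = 'kksgm'.
With a single group, `findall` returns only what that group captured — 1 item.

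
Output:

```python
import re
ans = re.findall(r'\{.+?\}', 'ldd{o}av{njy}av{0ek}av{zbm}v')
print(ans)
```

['{o}', '{njy}', '{0ek}', '{zbm}']

Walking the string: at [3:6] → '{o}'; at [8:13] → '{njy}'; at [15:20] → '{0ek}'; at [22:27] → '{zbm}'.
`findall` yields the raw match text (4 of them) because the pattern has no groups.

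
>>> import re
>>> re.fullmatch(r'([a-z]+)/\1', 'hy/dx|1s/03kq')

None

For `fullmatch`, every character of the input must be accounted for by the pattern.
Here the pattern can't cover the whole string, so the call returns None.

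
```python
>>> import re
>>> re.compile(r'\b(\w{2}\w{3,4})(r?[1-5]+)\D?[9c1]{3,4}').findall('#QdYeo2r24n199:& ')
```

[('QdYeo2', 'r24')]

Pattern: a word boundary (`\b`, zero-width); then exactly 2 of a word character, then 3 to 4 of a word character (captured); then optionally the literal 'r', then one or more of a character in [1-5] (captured); then optionally a non-digit, then 3 to 4 of one of [9c1].
Matches: at [1:14] match 'QdYeo2r24n199', groups = ('QdYeo2', 'r24').
With 2 capturing groups, `findall` returns a 2-tuple per match.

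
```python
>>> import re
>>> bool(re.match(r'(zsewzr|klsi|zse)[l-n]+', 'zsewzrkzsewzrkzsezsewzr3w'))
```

`match` is anchored at position 0; if the pattern doesn't fit there, it returns None.
Here the string doesn't start with a match, so the call returns None, and `bool(None)` is False.

False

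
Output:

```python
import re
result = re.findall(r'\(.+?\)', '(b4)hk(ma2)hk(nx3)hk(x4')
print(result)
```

['(b4)', '(ma2)', '(nx3)']

With the lazy modifier that quantifier settles for the fewest repetitions that let the rest of the pattern succeed (the atoms after it are unaffected and can still be greedy).
Walking the string: at [0:4] → '(b4)'; at [6:11] → '(ma2)'; at [13:18] → '(nx3)'.
`findall` yields the raw match text (3 of them) because the pattern has no groups.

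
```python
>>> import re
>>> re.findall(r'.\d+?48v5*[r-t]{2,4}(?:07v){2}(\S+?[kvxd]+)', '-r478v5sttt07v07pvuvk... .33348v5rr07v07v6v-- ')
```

The pattern matches any character, then one or more of a digit (lazy), then the literal '48v'; then zero or more of a literal '5', then 2 to 4 of a character in [r-t], then the literal '07v' repeated 2 times; then one or more of a non-whitespace character (lazy), then one or more of one of [kvxd] (captured).
Scanning left to right: at [25:43] match '.33348v5rr07v07v6v', group 1 = '6v'.
`findall` collects group 1 from the one match (1 total).

['6v']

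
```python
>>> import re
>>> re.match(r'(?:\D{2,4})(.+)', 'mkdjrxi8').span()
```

The pattern matches 2 to 4 of a non-digit (non-capturing group); then one or more of any character (captured).
`re.match` won't scan ahead — the pattern has to work from the very first character.
The match spans [0:8] → 'mkdjrxi8'.
Captured: group 1 = 'rxi8'.

(0, 8)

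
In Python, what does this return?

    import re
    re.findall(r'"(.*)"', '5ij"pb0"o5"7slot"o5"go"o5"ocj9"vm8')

['pb0"o5"7slot"o5"go"o5"ocj9']

Scanning left to right: at [3:31] match '"pb0"o5"7slot"o5"go"o5"ocj9"', group 1 = 'pb0"o5"7slot"o5"go"o5"ocj9'.
With a single group, `findall` returns only what that group captured — 1 item.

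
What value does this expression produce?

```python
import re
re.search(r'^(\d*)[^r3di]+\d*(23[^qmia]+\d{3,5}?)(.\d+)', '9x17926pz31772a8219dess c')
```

None

This matches anchored at the start of the string; then zero or more of a digit (captured); then one or more of any character except [r3di], then zero or more of a digit; then the literal '23', then one or more of any character except [qmia], then 3 to 5 of a digit (lazy) (captured); then any character, then one or more of a digit (captured).
`search` walks the string left to right and returns the first match it finds.
Here the pattern never matches, so the call returns None.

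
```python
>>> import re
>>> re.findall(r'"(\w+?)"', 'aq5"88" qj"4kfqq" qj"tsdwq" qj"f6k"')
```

['88', '4kfqq', 'tsdwq', 'f6k']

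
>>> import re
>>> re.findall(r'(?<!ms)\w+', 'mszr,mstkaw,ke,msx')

The negative lookaround is zero-width — it rules out positions where the adjacent text would match, without consuming anything.
Since nothing is captured, `findall` lists the 4 matched substrings directly.

['mszr', 'mstkaw', 'ke', 'msx']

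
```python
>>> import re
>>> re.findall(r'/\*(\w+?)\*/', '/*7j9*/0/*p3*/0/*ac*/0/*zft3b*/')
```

['7j9', 'p3', 'ac', 'zft3b']

Walking the string: at [0:7] match '/*7j9*/', group 1 = '7j9'; at [8:14] match '/*p3*/', group 1 = 'p3'; at [15:21] match '/*ac*/', group 1 = 'ac'; at [22:31] match '/*zft3b*/', group 1 = 'zft3b'.
`findall` collects group 1 from each match (4 total).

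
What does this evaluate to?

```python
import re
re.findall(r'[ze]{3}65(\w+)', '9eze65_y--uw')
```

The pattern matches exactly 3 of one of [ze], then the literal '65'; then one or more of a word character (captured).
Walking the string: at [1:8] match 'eze65_y', group 1 = '_y'.
With a single group, `findall` returns only what that group captured — 1 item.

['_y']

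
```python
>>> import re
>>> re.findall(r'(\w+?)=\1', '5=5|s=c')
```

`\1` has to match the exact text group 1 already captured.
Matches: at [0:3] match '5=5', group 1 = '5'.
`findall` collects group 1 from the one match (1 total).

['5']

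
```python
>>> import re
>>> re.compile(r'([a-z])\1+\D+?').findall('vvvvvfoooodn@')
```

['v', 'o']

The backreference `\1` re-matches whatever the first group consumed, character for character.
One capturing group, so `findall` returns just the captured substring from each match — 2 in all.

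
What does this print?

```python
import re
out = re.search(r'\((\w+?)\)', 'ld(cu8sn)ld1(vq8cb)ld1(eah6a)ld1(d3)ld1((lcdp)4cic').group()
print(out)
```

The match spans [2:9] → '(cu8sn)'.

(cu8sn)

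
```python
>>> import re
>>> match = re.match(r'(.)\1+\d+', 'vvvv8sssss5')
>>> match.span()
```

(0, 5)

The backreference `\1` re-matches whatever the first group consumed, character for character.
`re.match` won't scan ahead — the pattern has to work from the very first character.
The match spans [0:5] → 'vvvv8'.
Captured: group 1 = 'v'.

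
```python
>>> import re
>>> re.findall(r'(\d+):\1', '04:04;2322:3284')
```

['04']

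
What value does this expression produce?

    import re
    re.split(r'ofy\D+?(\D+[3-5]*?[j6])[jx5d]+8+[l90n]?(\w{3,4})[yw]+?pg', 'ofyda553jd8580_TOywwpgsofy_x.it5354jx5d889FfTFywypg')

The pattern matches the literal 'ofy', then one or more of a non-digit (lazy); then one or more of a non-digit, then zero or more of a character in [3-5] (lazy), then one of [j6] (captured); then one or more of one of [jx5d], then one or more of a literal '8', then optionally one of [l90n]; then 3 to 4 of a word character (captured); then one or more of one of [yw] (lazy), then a literal 'p', then the literal 'g'.
Lazy quantifiers expand one character at a time until the remainder of the pattern can match.
Matches to split on: at [23:51] → 'ofy_x.it5354jx5d889FfTFywypg'.
With a capturing group present, the delimiter's captured portion is kept in the result list.

['ofyda553jd8580_TOywwpgs', 'x.it5354j', 'FfTF', '']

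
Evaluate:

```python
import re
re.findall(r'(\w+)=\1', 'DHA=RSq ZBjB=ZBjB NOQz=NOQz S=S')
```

['ZBjB', 'NOQz', 'S']

`\1` has to match the exact text group 1 already captured.
`findall` collects group 1 from each match (3 total).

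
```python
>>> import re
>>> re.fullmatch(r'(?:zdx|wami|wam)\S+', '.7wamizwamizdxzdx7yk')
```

None

`re.fullmatch` requires the pattern to consume the entire string.
Here there's no way to consume every character, so the call returns None.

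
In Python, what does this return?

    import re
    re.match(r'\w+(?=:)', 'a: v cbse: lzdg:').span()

(0, 1)

`match` is anchored at position 0; if the pattern doesn't fit there, it returns None.
The match spans [0:1] → 'a'.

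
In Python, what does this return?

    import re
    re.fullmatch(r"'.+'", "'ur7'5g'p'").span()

(0, 10)

`fullmatch` succeeds only if the pattern covers the string from start to end.
The match spans [0:10] → "'ur7'5g'p'".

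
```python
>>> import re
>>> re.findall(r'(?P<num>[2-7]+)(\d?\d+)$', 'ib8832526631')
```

[('3252663', '1')]

The pattern matches one or more of a character in [2-7] (captured as 'num'); then optionally a digit, then one or more of a digit (captured); then anchored at the end.
Matches: at [4:12] match '32526631', groups = ('3252663', '1').
2 groups means the one result is a tuple of 2 captured strings — 1 here.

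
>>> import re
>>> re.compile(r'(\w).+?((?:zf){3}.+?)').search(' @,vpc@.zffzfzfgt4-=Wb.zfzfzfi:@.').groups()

('v', 'zfzfzfi')

Pattern: a word character (captured); then one or more of any character (lazy); then the literal 'zf' repeated 3 times, then one or more of any character (lazy) (captured).
`search` walks the string left to right and returns the first match it finds.
The match spans [3:30] → 'vpc@.zffzfzfgt4-=Wb.zfzfzfi'.
Captured: group 1 = 'v', group 2 = 'zfzfzfi'.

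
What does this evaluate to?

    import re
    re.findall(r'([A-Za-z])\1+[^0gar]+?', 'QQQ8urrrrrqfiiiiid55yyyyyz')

`\1` is not a pattern — it's the concrete string captured by group 1, re-applied verbatim.
Scanning left to right: at [0:4] match 'QQQ8', group 1 = 'Q'; at [5:11] match 'rrrrrq', group 1 = 'r'; at [12:18] match 'iiiiid', group 1 = 'i'; at [20:26] match 'yyyyyz', group 1 = 'y'.
With a single group, `findall` returns only what that group captured — 4 items.

['Q', 'r', 'i', 'y']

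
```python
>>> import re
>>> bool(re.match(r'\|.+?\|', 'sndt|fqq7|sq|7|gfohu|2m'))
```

With `match`, the pattern is implicitly anchored at the beginning.
Here the pattern fails at index 0, so the call returns None, and `bool(None)` is False.

False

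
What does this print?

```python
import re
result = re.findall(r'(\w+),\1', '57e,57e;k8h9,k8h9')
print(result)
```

`\1` has to match the exact text group 1 already captured.
Scanning left to right: at [0:7] match '57e,57e', group 1 = '57e'; at [8:17] match 'k8h9,k8h9', group 1 = 'k8h9'.
With a single group, `findall` returns only what that group captured — 2 items.

['57e', 'k8h9']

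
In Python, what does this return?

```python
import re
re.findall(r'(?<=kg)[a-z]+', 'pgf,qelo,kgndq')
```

Lookahead/lookbehind check context without consuming it, so the matched span excludes the asserted characters.
Walking the string: at [11:14] → 'ndq'.
With no groups in the pattern, `findall` gives back each whole match — 1 here.

['ndq']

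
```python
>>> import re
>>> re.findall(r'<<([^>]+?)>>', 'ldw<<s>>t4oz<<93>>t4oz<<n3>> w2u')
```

['s', '93', 'n3']

Walking the string: at [3:8] match '<<s>>', group 1 = 's'; at [12:18] match '<<93>>', group 1 = '93'; at [22:28] match '<<n3>>', group 1 = 'n3'.
`findall` collects group 1 from each match (3 total).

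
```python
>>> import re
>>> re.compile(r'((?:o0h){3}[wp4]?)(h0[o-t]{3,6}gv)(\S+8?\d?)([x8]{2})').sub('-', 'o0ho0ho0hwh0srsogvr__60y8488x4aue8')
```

'-4aue8'

Pattern: the literal 'o0h' repeated 3 times, then optionally one of [wp4] (captured); then the literal 'h0', then 3 to 6 of a character in [o-t], then the literal 'gv' (captured); then one or more of a non-whitespace character, then optionally the literal '8', then optionally a digit (captured); then exactly 2 of one of [x8] (captured).
Matches: at [0:29] → 'o0ho0ho0hwh0srsogvr__60y8488x'.
Every occurrence is swapped for '-'.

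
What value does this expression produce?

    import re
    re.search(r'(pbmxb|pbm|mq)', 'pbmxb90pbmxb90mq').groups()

('pbmxb',)

The match spans [0:5] → 'pbmxb'.
Captured: group 1 = 'pbmxb'.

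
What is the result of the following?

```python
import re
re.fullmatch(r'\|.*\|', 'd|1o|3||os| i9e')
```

None

`fullmatch` succeeds only if the pattern covers the string from start to end.
Here there's no way to consume every character, so the call returns None.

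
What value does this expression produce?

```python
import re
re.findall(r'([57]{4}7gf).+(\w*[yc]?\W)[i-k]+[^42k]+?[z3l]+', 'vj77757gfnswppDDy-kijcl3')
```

This matches exactly 4 of one of [57], then the literal '7gf' (captured); then one or more of any character; then zero or more of a word character, then optionally one of [yc], then a non-word character (captured); then one or more of a character in [i-k], then one or more of any character except [42k] (lazy), then one or more of one of [z3l].
Matches: at [2:24] match '77757gfnswppDDy-kijcl3', groups = ('77757gf', '-').
`findall` packs the 2 group values into a tuple for every match.

[('77757gf', '-')]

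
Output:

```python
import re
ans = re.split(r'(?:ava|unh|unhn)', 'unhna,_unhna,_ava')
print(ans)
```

['', 'na,_', 'na,_', '']

`|` is ordered: at each position the engine commits to the first alternative that works.
The string is cut at each match, leaving 4 pieces.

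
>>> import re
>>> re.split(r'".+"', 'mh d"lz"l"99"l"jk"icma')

The string is cut at each match, leaving 2 pieces.

['mh d', 'icma']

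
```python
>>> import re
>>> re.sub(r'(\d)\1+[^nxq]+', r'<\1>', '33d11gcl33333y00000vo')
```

'<3>'

The backreference `\1` re-matches whatever the first group consumed, character for character.
The replacement refers to a captured group, so each match is rewritten using its own captured text.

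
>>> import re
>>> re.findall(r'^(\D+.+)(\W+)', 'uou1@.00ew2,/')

Pattern: anchored at the start of the string; then one or more of a non-digit, then one or more of any character (captured); then one or more of a non-word character (captured).
Scanning left to right: at [0:13] match 'uou1@.00ew2,/', groups = ('uou1@.00ew2,', '/').
With 2 capturing groups, `findall` returns a 2-tuple per match.

[('uou1@.00ew2,', '/')]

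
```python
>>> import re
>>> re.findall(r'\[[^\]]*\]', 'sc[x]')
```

Matches: at [2:5] → '[x]'.
`findall` yields the raw match text (1 of them) because the pattern has no groups.

['[x]']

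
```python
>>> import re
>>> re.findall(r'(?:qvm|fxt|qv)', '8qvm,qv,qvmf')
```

['qvm', 'qv', 'qvm']

Alternation tries branches left to right and keeps the first one that lets the overall match succeed at that position.
Scanning left to right: at [1:4] → 'qvm'; at [5:7] → 'qv'; at [8:11] → 'qvm'.
Since nothing is captured, `findall` lists the 3 matched substrings directly.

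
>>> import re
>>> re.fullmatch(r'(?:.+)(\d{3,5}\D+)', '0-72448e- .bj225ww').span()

The pattern matches one or more of any character (non-capturing group); then 3 to 5 of a digit, then one or more of a non-digit (captured).
For `fullmatch`, every character of the input must be accounted for by the pattern.
The match spans [0:18] → '0-72448e- .bj225ww'.
Captured: group 1 = '225ww'.

(0, 18)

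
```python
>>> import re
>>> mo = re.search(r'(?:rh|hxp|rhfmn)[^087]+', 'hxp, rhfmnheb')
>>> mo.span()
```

(0, 13)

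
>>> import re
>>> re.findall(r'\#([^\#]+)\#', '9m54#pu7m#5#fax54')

['pu7m']

Because there's exactly one group, `findall` drops the full match and keeps group 1 from the one hit.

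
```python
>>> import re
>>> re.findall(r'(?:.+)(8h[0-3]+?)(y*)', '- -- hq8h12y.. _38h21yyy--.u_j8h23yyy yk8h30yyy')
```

Because the quantifier is non-greedy, it stops expanding at the earliest point where the rest of the pattern can succeed.
With 2 capturing groups, `findall` returns a 2-tuple per match.

[('8h3', '')]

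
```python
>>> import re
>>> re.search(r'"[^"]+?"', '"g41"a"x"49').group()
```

'"g41"'

The match spans [0:5] → '"g41"'.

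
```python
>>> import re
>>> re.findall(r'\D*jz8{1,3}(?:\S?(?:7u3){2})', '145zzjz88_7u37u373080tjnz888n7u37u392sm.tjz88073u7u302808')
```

['zzjz88_7u37u3']

No capturing groups, so `findall` returns the 1 full match string.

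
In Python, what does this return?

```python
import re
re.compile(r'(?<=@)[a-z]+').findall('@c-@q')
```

['c', 'q']

The `(?=…)`/`(?<=…)` assertion just peeks at neighbouring text; it doesn't advance the match position.
Since nothing is captured, `findall` lists the 2 matched substrings directly.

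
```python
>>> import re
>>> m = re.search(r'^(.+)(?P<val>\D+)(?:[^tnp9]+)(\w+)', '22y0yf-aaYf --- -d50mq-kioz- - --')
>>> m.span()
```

Pattern: anchored at the start of the string; then one or more of any character (captured); then one or more of a non-digit (captured as 'val'); then one or more of any character except [tnp9] (non-capturing group); then one or more of a word character (captured).
The match spans [0:27] → '22y0yf-aaYf --- -d50mq-kioz'.

(0, 27)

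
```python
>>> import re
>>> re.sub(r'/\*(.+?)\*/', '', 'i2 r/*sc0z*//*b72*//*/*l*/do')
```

'i2 rdo'

Matches: at [4:12] → '/*sc0z*/'; at [12:19] → '/*b72*/'; at [19:26] → '/*/*l*/'.
Each match is replaced by ''.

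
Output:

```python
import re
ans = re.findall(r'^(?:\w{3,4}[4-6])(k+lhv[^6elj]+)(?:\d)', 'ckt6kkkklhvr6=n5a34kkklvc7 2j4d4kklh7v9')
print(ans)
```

['kkkklhvr']

The pattern matches anchored at the start of the string; then 3 to 4 of a word character, then a character in [4-6] (non-capturing group); then one or more of a literal 'k', then the literal 'lhv', then one or more of any character except [6elj] (captured); then a digit (non-capturing group).
Walking the string: at [0:13] match 'ckt6kkkklhvr6', group 1 = 'kkkklhvr'.
With a single group, `findall` returns only what that group captured — 1 item.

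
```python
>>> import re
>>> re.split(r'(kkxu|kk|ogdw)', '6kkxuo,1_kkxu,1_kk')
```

['6', 'kkxu', 'o,1_', 'kkxu', ',1_', 'kk', '']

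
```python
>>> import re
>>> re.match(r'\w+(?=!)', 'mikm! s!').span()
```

The positive lookaround only admits positions where the adjacent text matches; those characters stay outside the span.
`re.match` won't scan ahead — the pattern has to work from the very first character.
The match spans [0:4] → 'mikm'.

(0, 4)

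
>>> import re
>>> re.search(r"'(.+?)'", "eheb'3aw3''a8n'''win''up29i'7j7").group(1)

'3aw3'

The match spans [4:10] → "'3aw3'".
Captured: group 1 = '3aw3'.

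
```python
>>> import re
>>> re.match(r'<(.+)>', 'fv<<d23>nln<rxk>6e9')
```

None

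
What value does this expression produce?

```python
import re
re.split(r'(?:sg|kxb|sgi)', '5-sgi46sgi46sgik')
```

Alternation isn't longest-match — the leftmost alternative that fits at this position is chosen.
Matches to split on: at [2:4] → 'sg'; at [7:9] → 'sg'; at [12:14] → 'sg'.
Each match becomes a cut point; 4 segments remain.

['5-', 'i46', 'i46', 'ik']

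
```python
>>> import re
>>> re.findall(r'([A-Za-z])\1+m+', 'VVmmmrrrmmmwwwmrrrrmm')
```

['V', 'r', 'w', 'r']

The backreference `\1` re-matches whatever the first group consumed, character for character.
Scanning left to right: at [0:5] match 'VVmmm', group 1 = 'V'; at [5:11] match 'rrrmmm', group 1 = 'r'; at [11:15] match 'wwwm', group 1 = 'w'; at [15:21] match 'rrrrmm', group 1 = 'r'.
`findall` collects group 1 from each match (4 total).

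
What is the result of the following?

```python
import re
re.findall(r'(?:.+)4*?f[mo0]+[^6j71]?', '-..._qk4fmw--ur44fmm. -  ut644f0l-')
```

This matches one or more of any character (non-capturing group); then zero or more of the literal '4' (lazy), then a literal 'f'; then one or more of one of [mo0], then optionally any character except [6j71].
Matches: at [0:33] → '-..._qk4fmw--ur44fmm. -  ut644f0l'.
`findall` yields the raw match text (1 of them) because the pattern has no groups.

['-..._qk4fmw--ur44fmm. -  ut644f0l']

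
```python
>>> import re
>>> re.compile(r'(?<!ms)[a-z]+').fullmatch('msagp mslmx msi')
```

None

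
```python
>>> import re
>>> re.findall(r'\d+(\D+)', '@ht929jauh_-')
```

Pattern: one or more of a digit; then one or more of a non-digit (captured).
Matches: at [3:12] match '929jauh_-', group 1 = 'jauh_-'.
`findall` collects group 1 from the one match (1 total).

['jauh_-']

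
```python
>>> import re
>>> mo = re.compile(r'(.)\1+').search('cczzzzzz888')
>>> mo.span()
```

A backreference is literal: `\1` must see the identical characters the first group matched.
`search` walks the string left to right and returns the first match it finds.
The match spans [0:2] → 'cc'.
Captured: group 1 = 'c'.

(0, 2)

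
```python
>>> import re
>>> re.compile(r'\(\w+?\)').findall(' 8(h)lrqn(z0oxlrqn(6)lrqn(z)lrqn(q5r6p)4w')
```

Scanning left to right: at [2:5] → '(h)'; at [18:21] → '(6)'; at [25:28] → '(z)'; at [32:39] → '(q5r6p)'.
No capturing groups, so `findall` returns the 4 full match strings.

['(h)', '(6)', '(z)', '(q5r6p)']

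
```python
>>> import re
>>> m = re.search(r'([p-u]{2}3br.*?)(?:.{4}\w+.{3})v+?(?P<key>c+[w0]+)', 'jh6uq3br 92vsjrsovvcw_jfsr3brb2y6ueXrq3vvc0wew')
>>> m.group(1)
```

'uq3br'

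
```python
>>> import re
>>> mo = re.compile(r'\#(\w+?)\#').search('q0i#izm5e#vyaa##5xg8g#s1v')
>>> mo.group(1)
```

`search` walks the string left to right and returns the first match it finds.
The match spans [3:10] → '#izm5e#'.
Captured: group 1 = 'izm5e'.

'izm5e'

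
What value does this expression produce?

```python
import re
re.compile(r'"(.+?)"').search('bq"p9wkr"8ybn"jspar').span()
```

Because the quantifier is non-greedy, it stops expanding at the earliest point where the rest of the pattern can succeed.
`re.search` tries every starting position until one works.
The match spans [2:9] → '"p9wkr"'.
Captured: group 1 = 'p9wkr'.

(2, 9)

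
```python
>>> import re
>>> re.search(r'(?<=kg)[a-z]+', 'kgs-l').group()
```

's'

Lookahead/lookbehind check context without consuming it, so the matched span excludes the asserted characters.
The match spans [2:3] → 's'.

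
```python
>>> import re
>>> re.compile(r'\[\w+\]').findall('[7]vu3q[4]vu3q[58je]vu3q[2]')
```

With no groups in the pattern, `findall` gives back each whole match — 4 here.

['[7]', '[4]', '[58je]', '[2]']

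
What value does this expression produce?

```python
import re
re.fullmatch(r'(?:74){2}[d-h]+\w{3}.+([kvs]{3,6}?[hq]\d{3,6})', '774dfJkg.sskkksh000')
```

None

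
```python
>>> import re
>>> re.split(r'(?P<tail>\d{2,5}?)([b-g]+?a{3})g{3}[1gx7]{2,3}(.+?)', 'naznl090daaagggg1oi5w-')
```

The pattern matches 2 to 5 of a digit (lazy) (captured as 'tail'); then one or more of a character in [b-g] (lazy), then exactly 3 of a literal 'a' (captured); then exactly 3 of the literal 'g', then 2 to 3 of one of [1gx7]; then one or more of any character (lazy) (captured).
With the lazy modifier that quantifier settles for the fewest repetitions that let the rest of the pattern succeed (the atoms after it are unaffected and can still be greedy).
Matches to split on: at [5:18] → '090daaagggg1o'.
Because the pattern has a capturing group, `split` also inserts each captured text between the pieces.

['naznl', '090', 'daaa', 'o', 'i5w-']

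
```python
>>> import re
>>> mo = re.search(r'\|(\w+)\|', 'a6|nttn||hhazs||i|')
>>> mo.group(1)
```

The match spans [2:8] → '|nttn|'.
Captured: group 1 = 'nttn'.

'nttn'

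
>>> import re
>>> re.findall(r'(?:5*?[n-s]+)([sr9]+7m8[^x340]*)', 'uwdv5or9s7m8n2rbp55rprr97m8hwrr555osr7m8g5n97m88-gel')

['9s7m8n2rbp55rprr97m8hwrr555osr7m8g5n97m88-gel']

This matches zero or more of the literal '5' (lazy), then one or more of a character in [n-s] (non-capturing group); then one or more of one of [sr9], then the literal '7m8', then zero or more of any character except [x340] (captured).
Scanning left to right: at [4:52] match '5or9s7m8n2rbp55rprr97m8hwrr555osr7m8g5n97m88-gel', group 1 = '9s7m8n2rbp55rprr97m8hwrr555osr7m8g5n97m88-gel'.
Because there's exactly one group, `findall` drops the full match and keeps group 1 from the one hit.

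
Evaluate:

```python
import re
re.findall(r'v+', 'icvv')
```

The pattern matches one or more of a literal 'v'.
With no groups in the pattern, `findall` gives back each whole match — 1 here.

['vv']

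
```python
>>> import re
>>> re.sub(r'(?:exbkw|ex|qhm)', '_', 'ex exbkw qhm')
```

'_ _ _'

`|` is ordered: at each position the engine commits to the first alternative that works.
`sub` substitutes '_' at each match site.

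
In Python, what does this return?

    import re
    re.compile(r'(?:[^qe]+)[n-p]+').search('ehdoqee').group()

This matches one or more of any character except [qe] (non-capturing group); then one or more of a character in [n-p].
`re.search` scans for the first position where the pattern succeeds.
The match spans [1:4] → 'hdo'.

'hdo'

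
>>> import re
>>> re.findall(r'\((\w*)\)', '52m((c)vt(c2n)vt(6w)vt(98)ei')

`findall` collects group 1 from each match (4 total).

['c', 'c2n', '6w', '98']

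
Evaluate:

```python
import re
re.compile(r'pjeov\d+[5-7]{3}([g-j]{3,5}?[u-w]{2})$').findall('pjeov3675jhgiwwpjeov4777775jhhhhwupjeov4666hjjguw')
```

One capturing group, so `findall` returns just the captured substring from the one match — 1 in all.

['hjjguw']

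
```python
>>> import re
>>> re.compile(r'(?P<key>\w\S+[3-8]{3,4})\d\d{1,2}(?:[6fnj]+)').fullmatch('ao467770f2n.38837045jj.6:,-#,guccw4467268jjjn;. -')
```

None

This matches a word character, then one or more of a non-whitespace character, then 3 to 4 of a character in [3-8] (captured as 'key'); then a digit, then 1 to 2 of a digit; then one or more of one of [6fnj] (non-capturing group).
For `fullmatch`, every character of the input must be accounted for by the pattern.
Here there's no way to consume every character, so the call returns None.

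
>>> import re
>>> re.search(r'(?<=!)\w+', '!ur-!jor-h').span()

(1, 3)

Because the assertion is zero-width, the text it checks is not consumed and won't appear in the result.
The match spans [1:3] → 'ur'.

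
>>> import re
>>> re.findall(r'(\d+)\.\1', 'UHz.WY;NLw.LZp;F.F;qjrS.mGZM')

[]

The backreference `\1` re-matches whatever the first group consumed, character for character.
Because there's exactly one group, `findall` drops the full match and keeps group 1 from each hit.
Nothing in the string satisfies the pattern, so the list is empty.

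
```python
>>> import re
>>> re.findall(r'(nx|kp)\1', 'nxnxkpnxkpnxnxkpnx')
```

['nx', 'nx']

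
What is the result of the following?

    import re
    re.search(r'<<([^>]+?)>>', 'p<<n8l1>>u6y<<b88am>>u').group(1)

'n8l1'

`re.search` scans for the first position where the pattern succeeds.
The match spans [1:9] → '<<n8l1>>'.
Captured: group 1 = 'n8l1'.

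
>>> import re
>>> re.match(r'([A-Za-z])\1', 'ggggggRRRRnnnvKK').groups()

('g',)

After group 1 captures some text, `\1` only succeeds where that same text appears again.
`re.match` only tries the pattern at the start of the string.
The match spans [0:2] → 'gg'.
Captured: group 1 = 'g'.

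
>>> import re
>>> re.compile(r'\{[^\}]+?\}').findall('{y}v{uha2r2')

Walking the string: at [0:3] → '{y}'.
Since nothing is captured, `findall` lists the 1 matched substring directly.

['{y}']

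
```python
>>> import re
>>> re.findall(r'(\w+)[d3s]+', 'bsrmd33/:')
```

['bsrmd3']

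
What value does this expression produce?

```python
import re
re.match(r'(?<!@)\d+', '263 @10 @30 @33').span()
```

`re.match` only tries the pattern at the start of the string.
The match spans [0:3] → '263'.

(0, 3)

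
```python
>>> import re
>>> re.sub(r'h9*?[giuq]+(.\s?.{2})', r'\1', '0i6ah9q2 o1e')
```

'0i6a2 o1e'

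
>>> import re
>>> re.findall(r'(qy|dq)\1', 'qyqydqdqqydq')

['qy', 'dq']

`\1` has to match the exact text group 1 already captured.
One capturing group, so `findall` returns just the captured substring from each match — 2 in all.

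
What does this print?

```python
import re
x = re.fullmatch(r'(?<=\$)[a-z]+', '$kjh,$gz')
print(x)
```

None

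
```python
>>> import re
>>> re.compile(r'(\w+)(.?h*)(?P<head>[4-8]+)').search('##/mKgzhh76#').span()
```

(3, 11)

The match spans [3:11] → 'mKgzhh76'.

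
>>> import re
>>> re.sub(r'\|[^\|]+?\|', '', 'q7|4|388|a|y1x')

Matches: at [2:5] → '|4|'; at [8:11] → '|a|'.
Each match is replaced by ''.

'q7388y1x'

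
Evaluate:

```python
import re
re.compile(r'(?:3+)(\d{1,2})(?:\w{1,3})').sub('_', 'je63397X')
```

'je6_'

The pattern matches one or more of a literal '3' (non-capturing group); then 1 to 2 of a digit (captured); then 1 to 3 of a word character (non-capturing group).
Each match is replaced by '_'.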